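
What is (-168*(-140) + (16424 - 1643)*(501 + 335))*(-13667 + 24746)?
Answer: 137162850444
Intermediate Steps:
(-168*(-140) + (16424 - 1643)*(501 + 335))*(-13667 + 24746) = (23520 + 14781*836)*11079 = (23520 + 12356916)*11079 = 12380436*11079 = 137162850444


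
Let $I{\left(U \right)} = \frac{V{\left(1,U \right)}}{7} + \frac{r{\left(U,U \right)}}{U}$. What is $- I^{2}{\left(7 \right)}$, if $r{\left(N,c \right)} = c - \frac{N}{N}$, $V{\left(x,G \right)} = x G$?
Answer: $- \frac{169}{49} \approx -3.449$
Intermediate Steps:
$V{\left(x,G \right)} = G x$
$r{\left(N,c \right)} = -1 + c$ ($r{\left(N,c \right)} = c - 1 = -1 + c$)
$I{\left(U \right)} = \frac{U}{7} + \frac{-1 + U}{U}$ ($I{\left(U \right)} = \frac{U 1}{7} + \frac{-1 + U}{U} = U \frac{1}{7} + \frac{-1 + U}{U} = \frac{U}{7} + \frac{-1 + U}{U}$)
$- I^{2}{\left(7 \right)} = - \left(1 - \frac{1}{7} + \frac{1}{7} \cdot 7\right)^{2} = - \left(1 - \frac{1}{7} + 1\right)^{2} = - \left(\frac{13}{7}\right)^{2} = \left(-1\right) \frac{169}{49} = - \frac{169}{49}$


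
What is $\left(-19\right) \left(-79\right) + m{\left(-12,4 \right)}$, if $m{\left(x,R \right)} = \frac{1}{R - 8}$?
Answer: $\frac{6003}{4} \approx 1500.8$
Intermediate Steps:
$m{\left(x,R \right)} = \frac{1}{-8 + R}$
$\left(-19\right) \left(-79\right) + m{\left(-12,4 \right)} = \left(-19\right) \left(-79\right) + \frac{1}{-8 + 4} = 1501 + \frac{1}{-4} = 1501 - \frac{1}{4} = \frac{6003}{4}$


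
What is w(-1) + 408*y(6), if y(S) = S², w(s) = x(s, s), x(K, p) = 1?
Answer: 14689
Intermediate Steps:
w(s) = 1
w(-1) + 408*y(6) = 1 + 408*6² = 1 + 408*36 = 1 + 14688 = 14689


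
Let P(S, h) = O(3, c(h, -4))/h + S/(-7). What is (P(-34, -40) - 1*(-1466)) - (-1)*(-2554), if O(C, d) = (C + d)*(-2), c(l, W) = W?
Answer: -151647/140 ≈ -1083.2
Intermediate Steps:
O(C, d) = -2*C - 2*d
P(S, h) = 2/h - S/7 (P(S, h) = (-2*3 - 2*(-4))/h + S/(-7) = (-6 + 8)/h + S*(-⅐) = 2/h - S/7)
(P(-34, -40) - 1*(-1466)) - (-1)*(-2554) = ((2/(-40) - ⅐*(-34)) - 1*(-1466)) - (-1)*(-2554) = ((2*(-1/40) + 34/7) + 1466) - 1*2554 = ((-1/20 + 34/7) + 1466) - 2554 = (673/140 + 1466) - 2554 = 205913/140 - 2554 = -151647/140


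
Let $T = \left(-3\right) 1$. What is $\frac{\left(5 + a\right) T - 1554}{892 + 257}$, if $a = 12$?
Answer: $- \frac{535}{383} \approx -1.3969$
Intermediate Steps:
$T = -3$
$\frac{\left(5 + a\right) T - 1554}{892 + 257} = \frac{\left(5 + 12\right) \left(-3\right) - 1554}{892 + 257} = \frac{17 \left(-3\right) - 1554}{1149} = \frac{-51 - 1554}{1149} = \frac{1}{1149} \left(-1605\right) = - \frac{535}{383}$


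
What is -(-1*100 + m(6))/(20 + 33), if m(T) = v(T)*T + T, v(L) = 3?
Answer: 76/53 ≈ 1.4340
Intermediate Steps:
m(T) = 4*T (m(T) = 3*T + T = 4*T)
-(-1*100 + m(6))/(20 + 33) = -(-1*100 + 4*6)/(20 + 33) = -(-100 + 24)/53 = -(-76)/53 = -1*(-76/53) = 76/53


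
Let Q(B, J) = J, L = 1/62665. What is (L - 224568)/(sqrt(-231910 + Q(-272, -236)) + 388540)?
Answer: -546775002198026/946013172214309 + 126652983471*I*sqrt(2866)/9460131722143090 ≈ -0.57798 + 0.00071673*I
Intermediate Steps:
L = 1/62665 ≈ 1.5958e-5
(L - 224568)/(sqrt(-231910 + Q(-272, -236)) + 388540) = (1/62665 - 224568)/(sqrt(-231910 - 236) + 388540) = -14072553719/(62665*(sqrt(-232146) + 388540)) = -14072553719/(62665*(9*I*sqrt(2866) + 388540)) = -14072553719/(62665*(388540 + 9*I*sqrt(2866)))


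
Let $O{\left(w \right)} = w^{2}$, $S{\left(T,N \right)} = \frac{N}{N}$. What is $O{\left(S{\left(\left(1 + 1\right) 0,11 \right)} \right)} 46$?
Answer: $46$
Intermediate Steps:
$S{\left(T,N \right)} = 1$
$O{\left(S{\left(\left(1 + 1\right) 0,11 \right)} \right)} 46 = 1^{2} \cdot 46 = 1 \cdot 46 = 46$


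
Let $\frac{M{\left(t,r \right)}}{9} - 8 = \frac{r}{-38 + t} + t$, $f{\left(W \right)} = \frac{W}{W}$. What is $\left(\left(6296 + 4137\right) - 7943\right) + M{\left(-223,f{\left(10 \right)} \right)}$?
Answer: $\frac{16094}{29} \approx 554.97$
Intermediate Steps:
$f{\left(W \right)} = 1$
$M{\left(t,r \right)} = 72 + 9 t + \frac{9 r}{-38 + t}$ ($M{\left(t,r \right)} = 72 + 9 \left(\frac{r}{-38 + t} + t\right) = 72 + 9 \left(t + \frac{r}{-38 + t}\right) = 72 + \left(9 t + \frac{9 r}{-38 + t}\right) = 72 + 9 t + \frac{9 r}{-38 + t}$)
$\left(\left(6296 + 4137\right) - 7943\right) + M{\left(-223,f{\left(10 \right)} \right)} = \left(\left(6296 + 4137\right) - 7943\right) + \frac{9 \left(-304 + 1 + \left(-223\right)^{2} - -6690\right)}{-38 - 223} = \left(10433 - 7943\right) + \frac{9 \left(-304 + 1 + 49729 + 6690\right)}{-261} = 2490 + 9 \left(- \frac{1}{261}\right) 56116 = 2490 - \frac{56116}{29} = \frac{16094}{29}$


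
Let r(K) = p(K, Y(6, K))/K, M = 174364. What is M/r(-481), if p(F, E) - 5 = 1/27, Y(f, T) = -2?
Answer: -566116317/34 ≈ -1.6650e+7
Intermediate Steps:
p(F, E) = 136/27 (p(F, E) = 5 + 1/27 = 136/27)
r(K) = 136/(27*K)
M/r(-481) = 174364/(((136/27)/(-481))) = 174364/(((136/27)*(-1/481))) = 174364/(-136/12987) = 174364*(-12987/136) = -566116317/34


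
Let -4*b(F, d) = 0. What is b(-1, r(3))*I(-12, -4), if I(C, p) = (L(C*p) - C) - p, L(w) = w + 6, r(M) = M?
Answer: 0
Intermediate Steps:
L(w) = 6 + w
I(C, p) = 6 - C - p + C*p (I(C, p) = ((6 + C*p) - C) - p = (6 - C + C*p) - p = 6 - C - p + C*p)
b(F, d) = 0 (b(F, d) = -¼*0 = 0)
b(-1, r(3))*I(-12, -4) = 0*(6 - 1*(-12) - 1*(-4) - 12*(-4)) = 0*(6 + 12 + 4 + 48) = 0*70 = 0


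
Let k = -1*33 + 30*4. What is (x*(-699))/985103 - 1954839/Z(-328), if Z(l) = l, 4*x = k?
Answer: 46968604311/7880824 ≈ 5959.9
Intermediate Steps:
k = 87 (k = -33 + 120 = 87)
x = 87/4 (x = (¼)*87 = 87/4 ≈ 21.750)
(x*(-699))/985103 - 1954839/Z(-328) = ((87/4)*(-699))/985103 - 1954839/(-328) = -60813/4*1/985103 - 1954839*(-1/328) = -60813/3940412 + 47679/8 = 46968604311/7880824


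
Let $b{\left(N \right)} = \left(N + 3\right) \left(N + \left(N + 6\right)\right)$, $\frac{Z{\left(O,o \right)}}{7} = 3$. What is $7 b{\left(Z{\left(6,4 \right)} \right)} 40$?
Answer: $322560$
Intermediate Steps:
$Z{\left(O,o \right)} = 21$ ($Z{\left(O,o \right)} = 7 \cdot 3 = 21$)
$b{\left(N \right)} = \left(3 + N\right) \left(6 + 2 N\right)$ ($b{\left(N \right)} = \left(3 + N\right) \left(N + \left(6 + N\right)\right) = \left(3 + N\right) \left(6 + 2 N\right)$)
$7 b{\left(Z{\left(6,4 \right)} \right)} 40 = 7 \left(18 + 2 \cdot 21^{2} + 12 \cdot 21\right) 40 = 7 \left(18 + 2 \cdot 441 + 252\right) 40 = 7 \left(18 + 882 + 252\right) 40 = 7 \cdot 1152 \cdot 40 = 8064 \cdot 40 = 322560$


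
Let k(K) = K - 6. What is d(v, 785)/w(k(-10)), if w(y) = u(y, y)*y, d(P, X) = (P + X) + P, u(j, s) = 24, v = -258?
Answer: -269/384 ≈ -0.70052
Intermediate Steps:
d(P, X) = X + 2*P
k(K) = -6 + K
w(y) = 24*y
d(v, 785)/w(k(-10)) = (785 + 2*(-258))/((24*(-6 - 10))) = (785 - 516)/((24*(-16))) = 269/(-384) = 269*(-1/384) = -269/384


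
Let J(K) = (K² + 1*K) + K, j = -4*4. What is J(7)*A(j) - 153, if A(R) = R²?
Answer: 15975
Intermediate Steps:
j = -16
J(K) = K² + 2*K (J(K) = (K² + K) + K = (K + K²) + K = K² + 2*K)
J(7)*A(j) - 153 = (7*(2 + 7))*(-16)² - 153 = (7*9)*256 - 153 = 63*256 - 153 = 16128 - 153 = 15975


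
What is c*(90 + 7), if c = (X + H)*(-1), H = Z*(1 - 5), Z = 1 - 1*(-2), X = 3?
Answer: 873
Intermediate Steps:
Z = 3 (Z = 1 + 2 = 3)
H = -12 (H = 3*(1 - 5) = 3*(-4) = -12)
c = 9 (c = (3 - 12)*(-1) = -9*(-1) = 9)
c*(90 + 7) = 9*(90 + 7) = 9*97 = 873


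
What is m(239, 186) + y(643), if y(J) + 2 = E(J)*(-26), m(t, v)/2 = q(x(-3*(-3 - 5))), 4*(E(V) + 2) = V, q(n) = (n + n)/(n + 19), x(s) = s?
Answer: -354945/86 ≈ -4127.3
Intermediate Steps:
q(n) = 2*n/(19 + n) (q(n) = (2*n)/(19 + n) = 2*n/(19 + n))
E(V) = -2 + V/4
m(t, v) = 96/43 (m(t, v) = 2*(2*(-3*(-3 - 5))/(19 - 3*(-3 - 5))) = 2*(2*(-3*(-8))/(19 - 3*(-8))) = 2*(2*24/(19 + 24)) = 2*(2*24/43) = 2*(2*24*(1/43)) = 2*(48/43) = 96/43)
y(J) = 50 - 13*J/2 (y(J) = -2 + (-2 + J/4)*(-26) = -2 + (52 - 13*J/2) = 50 - 13*J/2)
m(239, 186) + y(643) = 96/43 + (50 - 13/2*643) = 96/43 + (50 - 8359/2) = 96/43 - 8259/2 = -354945/86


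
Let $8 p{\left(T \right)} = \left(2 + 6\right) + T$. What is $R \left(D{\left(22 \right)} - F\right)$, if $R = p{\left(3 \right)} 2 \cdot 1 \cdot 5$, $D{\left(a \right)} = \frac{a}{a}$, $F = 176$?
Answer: $- \frac{9625}{4} \approx -2406.3$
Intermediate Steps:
$D{\left(a \right)} = 1$
$p{\left(T \right)} = 1 + \frac{T}{8}$ ($p{\left(T \right)} = \frac{\left(2 + 6\right) + T}{8} = \frac{8 + T}{8} = 1 + \frac{T}{8}$)
$R = \frac{55}{4}$ ($R = \left(1 + \frac{1}{8} \cdot 3\right) 2 \cdot 1 \cdot 5 = \left(1 + \frac{3}{8}\right) 2 \cdot 5 = \frac{11}{8} \cdot 2 \cdot 5 = \frac{11}{4} \cdot 5 = \frac{55}{4} \approx 13.75$)
$R \left(D{\left(22 \right)} - F\right) = \frac{55 \left(1 - 176\right)}{4} = \frac{55}{4} \left(-175\right) = - \frac{9625}{4}$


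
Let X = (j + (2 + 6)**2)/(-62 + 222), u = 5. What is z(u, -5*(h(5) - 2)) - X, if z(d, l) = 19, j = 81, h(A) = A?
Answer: 579/32 ≈ 18.094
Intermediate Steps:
X = 29/32 (X = (81 + (2 + 6)**2)/(-62 + 222) = (81 + 8**2)/160 = (81 + 64)*(1/160) = 145*(1/160) = 29/32 ≈ 0.90625)
z(u, -5*(h(5) - 2)) - X = 19 - 1*29/32 = 19 - 29/32 = 579/32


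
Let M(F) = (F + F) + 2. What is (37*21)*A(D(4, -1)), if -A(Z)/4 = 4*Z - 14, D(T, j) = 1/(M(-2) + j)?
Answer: 47656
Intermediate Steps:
M(F) = 2 + 2*F (M(F) = 2*F + 2 = 2 + 2*F)
D(T, j) = 1/(-2 + j) (D(T, j) = 1/((2 + 2*(-2)) + j) = 1/((2 - 4) + j) = 1/(-2 + j))
A(Z) = 56 - 16*Z (A(Z) = -4*(4*Z - 14) = -4*(-14 + 4*Z) = 56 - 16*Z)
(37*21)*A(D(4, -1)) = (37*21)*(56 - 16/(-2 - 1)) = 777*(56 - 16/(-3)) = 777*(56 - 16*(-⅓)) = 777*(56 + 16/3) = 777*(184/3) = 47656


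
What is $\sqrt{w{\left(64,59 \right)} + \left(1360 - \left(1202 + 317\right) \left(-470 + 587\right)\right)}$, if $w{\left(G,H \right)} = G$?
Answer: $i \sqrt{176299} \approx 419.88 i$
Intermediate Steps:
$\sqrt{w{\left(64,59 \right)} + \left(1360 - \left(1202 + 317\right) \left(-470 + 587\right)\right)} = \sqrt{64 + \left(1360 - \left(1202 + 317\right) \left(-470 + 587\right)\right)} = \sqrt{64 + \left(1360 - 1519 \cdot 117\right)} = \sqrt{64 + \left(1360 - 177723\right)} = \sqrt{64 - 176363} = \sqrt{-176299} = i \sqrt{176299}$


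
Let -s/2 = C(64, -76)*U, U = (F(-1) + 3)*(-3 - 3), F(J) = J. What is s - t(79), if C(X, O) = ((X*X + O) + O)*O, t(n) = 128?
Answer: -7193984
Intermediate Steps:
U = -12 (U = (-1 + 3)*(-3 - 3) = 2*(-6) = -12)
C(X, O) = O*(X**2 + 2*O) (C(X, O) = ((X**2 + O) + O)*O = ((O + X**2) + O)*O = (X**2 + 2*O)*O = O*(X**2 + 2*O))
s = -7193856 (s = -2*(-76*(64**2 + 2*(-76)))*(-12) = -2*(-76*(4096 - 152))*(-12) = -2*(-76*3944)*(-12) = -(-599488)*(-12) = -2*3596928 = -7193856)
s - t(79) = -7193856 - 1*128 = -7193856 - 128 = -7193984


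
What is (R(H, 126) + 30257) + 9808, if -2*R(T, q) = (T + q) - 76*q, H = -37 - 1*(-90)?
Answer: 89527/2 ≈ 44764.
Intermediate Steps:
H = 53 (H = -37 + 90 = 53)
R(T, q) = -T/2 + 75*q/2 (R(T, q) = -((T + q) - 76*q)/2 = -(T - 75*q)/2 = -T/2 + 75*q/2)
(R(H, 126) + 30257) + 9808 = ((-½*53 + (75/2)*126) + 30257) + 9808 = ((-53/2 + 4725) + 30257) + 9808 = (9397/2 + 30257) + 9808 = 69911/2 + 9808 = 89527/2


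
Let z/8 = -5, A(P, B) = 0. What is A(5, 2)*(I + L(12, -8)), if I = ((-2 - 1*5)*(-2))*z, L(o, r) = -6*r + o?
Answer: 0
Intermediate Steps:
z = -40 (z = 8*(-5) = -40)
L(o, r) = o - 6*r
I = -560 (I = ((-2 - 1*5)*(-2))*(-40) = ((-2 - 5)*(-2))*(-40) = -7*(-2)*(-40) = 14*(-40) = -560)
A(5, 2)*(I + L(12, -8)) = 0*(-560 + (12 - 6*(-8))) = 0*(-560 + (12 + 48)) = 0*(-560 + 60) = 0*(-500) = 0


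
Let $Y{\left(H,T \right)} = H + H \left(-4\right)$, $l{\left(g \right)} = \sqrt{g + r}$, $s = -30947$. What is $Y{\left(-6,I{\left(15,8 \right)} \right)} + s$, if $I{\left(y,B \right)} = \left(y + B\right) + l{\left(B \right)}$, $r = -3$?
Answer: $-30929$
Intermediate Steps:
$l{\left(g \right)} = \sqrt{-3 + g}$ ($l{\left(g \right)} = \sqrt{g - 3} = \sqrt{-3 + g}$)
$I{\left(y,B \right)} = B + y + \sqrt{-3 + B}$ ($I{\left(y,B \right)} = \left(y + B\right) + \sqrt{-3 + B} = \left(B + y\right) + \sqrt{-3 + B} = B + y + \sqrt{-3 + B}$)
$Y{\left(H,T \right)} = - 3 H$ ($Y{\left(H,T \right)} = H - 4 H = - 3 H$)
$Y{\left(-6,I{\left(15,8 \right)} \right)} + s = \left(-3\right) \left(-6\right) - 30947 = 18 - 30947 = -30929$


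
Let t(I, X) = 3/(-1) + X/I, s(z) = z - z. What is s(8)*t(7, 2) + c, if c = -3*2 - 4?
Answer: -10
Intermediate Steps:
s(z) = 0
c = -10 (c = -6 - 4 = -10)
t(I, X) = -3 + X/I (t(I, X) = 3*(-1) + X/I = -3 + X/I)
s(8)*t(7, 2) + c = 0*(-3 + 2/7) - 10 = 0*(-19/7) - 10 = 0 - 10 = -10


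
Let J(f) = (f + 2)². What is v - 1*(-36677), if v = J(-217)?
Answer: 82902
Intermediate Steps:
J(f) = (2 + f)²
v = 46225 (v = (2 - 217)² = (-215)² = 46225)
v - 1*(-36677) = 46225 - 1*(-36677) = 46225 + 36677 = 82902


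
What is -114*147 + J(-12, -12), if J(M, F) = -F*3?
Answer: -16722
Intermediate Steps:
J(M, F) = -3*F
-114*147 + J(-12, -12) = -114*147 - 3*(-12) = -16758 + 36 = -16722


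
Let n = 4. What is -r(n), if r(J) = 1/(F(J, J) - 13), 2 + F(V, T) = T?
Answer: 1/11 ≈ 0.090909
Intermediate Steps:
F(V, T) = -2 + T
r(J) = 1/(-15 + J) (r(J) = 1/((-2 + J) - 13) = 1/(-15 + J))
-r(n) = -1/(-15 + 4) = -1/(-11) = -1*(-1/11) = 1/11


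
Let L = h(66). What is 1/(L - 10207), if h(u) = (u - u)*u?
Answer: -1/10207 ≈ -9.7972e-5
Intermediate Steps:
h(u) = 0 (h(u) = 0*u = 0)
L = 0
1/(L - 10207) = 1/(0 - 10207) = 1/(-10207) = -1/10207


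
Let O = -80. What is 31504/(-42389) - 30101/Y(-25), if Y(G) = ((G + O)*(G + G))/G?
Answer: 1269335449/8901690 ≈ 142.59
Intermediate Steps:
Y(G) = -160 + 2*G (Y(G) = ((G - 80)*(G + G))/G = ((-80 + G)*(2*G))/G = (2*G*(-80 + G))/G = -160 + 2*G)
31504/(-42389) - 30101/Y(-25) = 31504/(-42389) - 30101/(-160 + 2*(-25)) = 31504*(-1/42389) - 30101/(-160 - 50) = -31504/42389 - 30101/(-210) = -31504/42389 - 30101*(-1/210) = -31504/42389 + 30101/210 = 1269335449/8901690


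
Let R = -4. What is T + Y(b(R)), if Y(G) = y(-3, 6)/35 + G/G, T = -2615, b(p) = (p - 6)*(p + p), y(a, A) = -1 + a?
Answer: -91494/35 ≈ -2614.1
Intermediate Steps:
b(p) = 2*p*(-6 + p) (b(p) = (-6 + p)*(2*p) = 2*p*(-6 + p))
Y(G) = 31/35 (Y(G) = (-1 - 3)/35 + G/G = -4*1/35 + 1 = -4/35 + 1 = 31/35)
T + Y(b(R)) = -2615 + 31/35 = -91494/35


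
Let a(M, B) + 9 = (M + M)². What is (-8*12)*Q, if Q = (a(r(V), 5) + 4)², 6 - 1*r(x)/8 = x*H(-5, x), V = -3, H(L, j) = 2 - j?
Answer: -1223460276576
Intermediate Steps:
r(x) = 48 - 8*x*(2 - x)
a(M, B) = -9 + 4*M² (a(M, B) = -9 + (M + M)² = -9 + (2*M)² = -9 + 4*M²)
Q = 12744377881 (Q = ((-9 + 4*(48 + 8*(-3)*(-2 - 3))²) + 4)² = ((-9 + 4*(48 + 8*(-3)*(-5))²) + 4)² = ((-9 + 4*(48 + 120)²) + 4)² = ((-9 + 4*168²) + 4)² = ((-9 + 4*28224) + 4)² = ((-9 + 112896) + 4)² = (112887 + 4)² = 112891² = 12744377881)
(-8*12)*Q = -8*12*12744377881 = -96*12744377881 = -1223460276576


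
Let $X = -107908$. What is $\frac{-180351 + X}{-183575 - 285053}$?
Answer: $\frac{288259}{468628} \approx 0.61511$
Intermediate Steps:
$\frac{-180351 + X}{-183575 - 285053} = \frac{-180351 - 107908}{-183575 - 285053} = - \frac{288259}{-468628} = \left(-288259\right) \left(- \frac{1}{468628}\right) = \frac{288259}{468628}$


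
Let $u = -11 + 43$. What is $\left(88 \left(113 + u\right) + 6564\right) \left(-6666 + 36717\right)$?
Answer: $580705524$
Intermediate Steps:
$u = 32$
$\left(88 \left(113 + u\right) + 6564\right) \left(-6666 + 36717\right) = \left(88 \left(113 + 32\right) + 6564\right) \left(-6666 + 36717\right) = \left(88 \cdot 145 + 6564\right) 30051 = \left(12760 + 6564\right) 30051 = 19324 \cdot 30051 = 580705524$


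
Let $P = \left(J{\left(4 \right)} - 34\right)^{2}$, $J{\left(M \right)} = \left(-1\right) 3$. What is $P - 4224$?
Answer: $-2855$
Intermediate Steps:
$J{\left(M \right)} = -3$
$P = 1369$ ($P = \left(-3 - 34\right)^{2} = \left(-37\right)^{2} = 1369$)
$P - 4224 = 1369 - 4224 = -2855$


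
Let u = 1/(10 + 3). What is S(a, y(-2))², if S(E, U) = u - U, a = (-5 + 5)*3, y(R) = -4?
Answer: 2809/169 ≈ 16.621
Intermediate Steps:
a = 0 (a = 0*3 = 0)
u = 1/13 ≈ 0.076923
S(E, U) = 1/13 - U
S(a, y(-2))² = (1/13 - 1*(-4))² = (1/13 + 4)² = (53/13)² = 2809/169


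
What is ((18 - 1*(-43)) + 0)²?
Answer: 3721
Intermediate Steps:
((18 - 1*(-43)) + 0)² = ((18 + 43) + 0)² = (61 + 0)² = 61² = 3721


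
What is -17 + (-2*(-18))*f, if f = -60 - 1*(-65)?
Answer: 163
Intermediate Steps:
f = 5 (f = -60 + 65 = 5)
-17 + (-2*(-18))*f = -17 - 2*(-18)*5 = -17 + 36*5 = -17 + 180 = 163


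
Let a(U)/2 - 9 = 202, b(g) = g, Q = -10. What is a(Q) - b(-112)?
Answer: 534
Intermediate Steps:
a(U) = 422 (a(U) = 18 + 2*202 = 18 + 404 = 422)
a(Q) - b(-112) = 422 - 1*(-112) = 422 + 112 = 534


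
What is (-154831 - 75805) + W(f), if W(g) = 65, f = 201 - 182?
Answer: -230571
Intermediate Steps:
f = 19
(-154831 - 75805) + W(f) = (-154831 - 75805) + 65 = -230636 + 65 = -230571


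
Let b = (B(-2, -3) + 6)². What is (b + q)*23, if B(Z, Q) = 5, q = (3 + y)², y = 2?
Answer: 3358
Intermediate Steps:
q = 25 (q = (3 + 2)² = 5² = 25)
b = 121 (b = (5 + 6)² = 11² = 121)
(b + q)*23 = (121 + 25)*23 = 146*23 = 3358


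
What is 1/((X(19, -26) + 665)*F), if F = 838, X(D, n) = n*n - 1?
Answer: 1/1122920 ≈ 8.9054e-7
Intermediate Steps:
X(D, n) = -1 + n**2 (X(D, n) = n**2 - 1 = -1 + n**2)
1/((X(19, -26) + 665)*F) = 1/(((-1 + (-26)**2) + 665)*838) = (1/838)/((-1 + 676) + 665) = (1/838)/(675 + 665) = (1/838)/1340 = (1/1340)*(1/838) = 1/1122920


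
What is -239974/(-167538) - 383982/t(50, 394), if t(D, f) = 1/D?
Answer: -229755612559/11967 ≈ -1.9199e+7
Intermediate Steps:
-239974/(-167538) - 383982/t(50, 394) = -239974/(-167538) - 383982/(1/50) = -239974*(-1/167538) - 383982/1/50 = 17141/11967 - 383982*50 = 17141/11967 - 19199100 = -229755612559/11967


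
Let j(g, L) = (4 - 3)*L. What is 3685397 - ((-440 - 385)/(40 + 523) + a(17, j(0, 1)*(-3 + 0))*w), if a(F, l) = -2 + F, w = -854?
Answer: 2082091366/563 ≈ 3.6982e+6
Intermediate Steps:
j(g, L) = L (j(g, L) = 1*L = L)
3685397 - ((-440 - 385)/(40 + 523) + a(17, j(0, 1)*(-3 + 0))*w) = 3685397 - ((-440 - 385)/(40 + 523) + (-2 + 17)*(-854)) = 3685397 - (-825/563 + 15*(-854)) = 3685397 - (-825*1/563 - 12810) = 3685397 - (-825/563 - 12810) = 3685397 - 1*(-7212855/563) = 3685397 + 7212855/563 = 2082091366/563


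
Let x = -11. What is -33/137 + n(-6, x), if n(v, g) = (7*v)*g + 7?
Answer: 64220/137 ≈ 468.76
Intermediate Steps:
n(v, g) = 7 + 7*g*v (n(v, g) = 7*g*v + 7 = 7 + 7*g*v)
-33/137 + n(-6, x) = -33/137 + (7 + 7*(-11)*(-6)) = -33*1/137 + (7 + 462) = -33/137 + 469 = 64220/137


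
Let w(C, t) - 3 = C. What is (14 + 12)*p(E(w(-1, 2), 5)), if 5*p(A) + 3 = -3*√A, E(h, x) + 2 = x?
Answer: -78/5 - 78*√3/5 ≈ -42.620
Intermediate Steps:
w(C, t) = 3 + C
E(h, x) = -2 + x
p(A) = -⅗ - 3*√A/5 (p(A) = -⅗ + (-3*√A)/5 = -⅗ - 3*√A/5)
(14 + 12)*p(E(w(-1, 2), 5)) = (14 + 12)*(-⅗ - 3*√(-2 + 5)/5) = 26*(-⅗ - 3*√3/5) = -78/5 - 78*√3/5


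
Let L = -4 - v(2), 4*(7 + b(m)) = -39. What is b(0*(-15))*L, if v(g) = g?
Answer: 201/2 ≈ 100.50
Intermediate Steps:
b(m) = -67/4 (b(m) = -7 + (¼)*(-39) = -7 - 39/4 = -67/4)
L = -6 (L = -4 - 1*2 = -4 - 2 = -6)
b(0*(-15))*L = -67/4*(-6) = 201/2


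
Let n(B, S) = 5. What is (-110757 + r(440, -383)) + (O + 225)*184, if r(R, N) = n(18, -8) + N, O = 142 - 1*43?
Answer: -51519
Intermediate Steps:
O = 99 (O = 142 - 43 = 99)
r(R, N) = 5 + N
(-110757 + r(440, -383)) + (O + 225)*184 = (-110757 + (5 - 383)) + (99 + 225)*184 = (-110757 - 378) + 324*184 = -111135 + 59616 = -51519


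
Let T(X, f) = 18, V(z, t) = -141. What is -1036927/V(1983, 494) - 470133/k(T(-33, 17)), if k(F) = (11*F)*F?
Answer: 134419225/18612 ≈ 7222.2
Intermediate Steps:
k(F) = 11*F**2
-1036927/V(1983, 494) - 470133/k(T(-33, 17)) = -1036927/(-141) - 470133/(11*18**2) = -1036927*(-1/141) - 470133/(11*324) = 1036927/141 - 470133/3564 = 1036927/141 - 470133*1/3564 = 1036927/141 - 52237/396 = 134419225/18612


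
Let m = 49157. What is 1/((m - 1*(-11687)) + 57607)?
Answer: 1/118451 ≈ 8.4423e-6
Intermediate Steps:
1/((m - 1*(-11687)) + 57607) = 1/((49157 - 1*(-11687)) + 57607) = 1/((49157 + 11687) + 57607) = 1/(60844 + 57607) = 1/118451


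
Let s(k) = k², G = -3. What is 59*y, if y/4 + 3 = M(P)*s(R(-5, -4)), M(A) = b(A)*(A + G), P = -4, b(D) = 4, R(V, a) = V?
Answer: -165908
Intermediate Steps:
M(A) = -12 + 4*A (M(A) = 4*(A - 3) = 4*(-3 + A) = -12 + 4*A)
y = -2812 (y = -12 + 4*((-12 + 4*(-4))*(-5)²) = -12 + 4*((-12 - 16)*25) = -12 + 4*(-28*25) = -12 + 4*(-700) = -12 - 2800 = -2812)
59*y = 59*(-2812) = -165908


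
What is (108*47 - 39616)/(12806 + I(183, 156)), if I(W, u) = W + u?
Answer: -628/239 ≈ -2.6276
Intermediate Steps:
(108*47 - 39616)/(12806 + I(183, 156)) = (108*47 - 39616)/(12806 + (183 + 156)) = (5076 - 39616)/(12806 + 339) = -34540/13145 = -34540*1/13145 = -628/239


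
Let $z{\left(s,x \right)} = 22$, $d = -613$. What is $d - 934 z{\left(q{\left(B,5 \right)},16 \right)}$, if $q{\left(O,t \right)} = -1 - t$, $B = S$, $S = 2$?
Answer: $-21161$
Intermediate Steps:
$B = 2$
$d - 934 z{\left(q{\left(B,5 \right)},16 \right)} = -613 - 20548 = -21161$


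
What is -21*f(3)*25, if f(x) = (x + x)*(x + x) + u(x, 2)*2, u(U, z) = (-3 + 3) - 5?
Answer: -13650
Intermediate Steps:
u(U, z) = -5 (u(U, z) = 0 - 5 = -5)
f(x) = -10 + 4*x² (f(x) = (x + x)*(x + x) - 5*2 = (2*x)*(2*x) - 10 = 4*x² - 10 = -10 + 4*x²)
-21*f(3)*25 = -21*(-10 + 4*3²)*25 = -21*(-10 + 4*9)*25 = -21*(-10 + 36)*25 = -21*26*25 = -546*25 = -13650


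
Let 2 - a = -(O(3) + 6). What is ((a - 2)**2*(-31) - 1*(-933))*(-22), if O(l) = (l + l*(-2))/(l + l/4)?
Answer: -52118/25 ≈ -2084.7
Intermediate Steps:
O(l) = -4/5 (O(l) = (l - 2*l)/(l + l*(1/4)) = (-l)/(l + l/4) = (-l)/((5*l/4)) = (-l)*(4/(5*l)) = -4/5)
a = 36/5 (a = 2 - (-1)*(-4/5 + 6) = 2 - (-1)*26/5 = 2 - 1*(-26/5) = 2 + 26/5 = 36/5 ≈ 7.2000)
((a - 2)**2*(-31) - 1*(-933))*(-22) = ((36/5 - 2)**2*(-31) - 1*(-933))*(-22) = ((26/5)**2*(-31) + 933)*(-22) = ((676/25)*(-31) + 933)*(-22) = (-20956/25 + 933)*(-22) = (2369/25)*(-22) = -52118/25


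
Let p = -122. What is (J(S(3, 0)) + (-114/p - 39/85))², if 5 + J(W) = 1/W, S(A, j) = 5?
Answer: 502746084/26884225 ≈ 18.700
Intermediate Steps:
J(W) = -5 + 1/W
(J(S(3, 0)) + (-114/p - 39/85))² = ((-5 + 1/5) + (-114/(-122) - 39/85))² = ((-5 + ⅕) + (-114*(-1/122) - 39*1/85))² = (-24/5 + (57/61 - 39/85))² = (-24/5 + 2466/5185)² = (-22422/5185)² = 502746084/26884225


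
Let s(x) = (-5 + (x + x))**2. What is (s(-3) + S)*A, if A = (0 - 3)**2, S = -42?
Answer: 711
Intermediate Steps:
s(x) = (-5 + 2*x)**2
A = 9 (A = (-3)**2 = 9)
(s(-3) + S)*A = ((-5 + 2*(-3))**2 - 42)*9 = ((-5 - 6)**2 - 42)*9 = ((-11)**2 - 42)*9 = (121 - 42)*9 = 79*9 = 711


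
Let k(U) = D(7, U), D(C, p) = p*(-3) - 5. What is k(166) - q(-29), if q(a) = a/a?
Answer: -504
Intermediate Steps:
q(a) = 1
D(C, p) = -5 - 3*p (D(C, p) = -3*p - 5 = -5 - 3*p)
k(U) = -5 - 3*U
k(166) - q(-29) = (-5 - 3*166) - 1*1 = (-5 - 498) - 1 = -503 - 1 = -504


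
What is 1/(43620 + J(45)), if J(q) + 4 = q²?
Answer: 1/45641 ≈ 2.1910e-5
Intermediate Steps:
J(q) = -4 + q²
1/(43620 + J(45)) = 1/(43620 + (-4 + 45²)) = 1/(43620 + (-4 + 2025)) = 1/(43620 + 2021) = 1/45641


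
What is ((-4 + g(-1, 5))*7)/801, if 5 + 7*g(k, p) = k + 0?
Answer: -34/801 ≈ -0.042447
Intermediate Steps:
g(k, p) = -5/7 + k/7 (g(k, p) = -5/7 + (k + 0)/7 = -5/7 + k/7)
((-4 + g(-1, 5))*7)/801 = ((-4 + (-5/7 + (⅐)*(-1)))*7)/801 = ((-4 + (-5/7 - ⅐))*7)*(1/801) = ((-4 - 6/7)*7)*(1/801) = -34/7*7*(1/801) = -34*1/801 = -34/801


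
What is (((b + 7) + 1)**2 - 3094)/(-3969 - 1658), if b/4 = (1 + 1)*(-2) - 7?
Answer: 1798/5627 ≈ 0.31953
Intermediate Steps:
b = -44 (b = 4*((1 + 1)*(-2) - 7) = 4*(2*(-2) - 7) = 4*(-4 - 7) = 4*(-11) = -44)
(((b + 7) + 1)**2 - 3094)/(-3969 - 1658) = (((-44 + 7) + 1)**2 - 3094)/(-3969 - 1658) = ((-37 + 1)**2 - 3094)/(-5627) = ((-36)**2 - 3094)*(-1/5627) = (1296 - 3094)*(-1/5627) = -1798*(-1/5627) = 1798/5627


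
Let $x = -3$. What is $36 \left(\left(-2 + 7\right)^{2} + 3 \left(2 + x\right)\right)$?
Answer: $792$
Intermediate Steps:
$36 \left(\left(-2 + 7\right)^{2} + 3 \left(2 + x\right)\right) = 36 \left(\left(-2 + 7\right)^{2} + 3 \left(2 - 3\right)\right) = 36 \left(5^{2} + 3 \left(-1\right)\right) = 36 \left(25 - 3\right) = 36 \cdot 22 = 792$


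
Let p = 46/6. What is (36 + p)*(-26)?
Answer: -3406/3 ≈ -1135.3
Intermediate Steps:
p = 23/3 (p = 46*(⅙) = 23/3 ≈ 7.6667)
(36 + p)*(-26) = (36 + 23/3)*(-26) = (131/3)*(-26) = -3406/3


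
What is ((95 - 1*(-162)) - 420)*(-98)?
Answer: 15974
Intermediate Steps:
((95 - 1*(-162)) - 420)*(-98) = ((95 + 162) - 420)*(-98) = (257 - 420)*(-98) = -163*(-98) = 15974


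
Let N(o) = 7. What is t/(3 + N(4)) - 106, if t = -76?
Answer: -568/5 ≈ -113.60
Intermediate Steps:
t/(3 + N(4)) - 106 = -76/(3 + 7) - 106 = -76/10 - 106 = (⅒)*(-76) - 106 = -38/5 - 106 = -568/5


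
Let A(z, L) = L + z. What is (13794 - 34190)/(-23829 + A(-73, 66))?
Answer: 5099/5959 ≈ 0.85568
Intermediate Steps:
(13794 - 34190)/(-23829 + A(-73, 66)) = (13794 - 34190)/(-23829 + (66 - 73)) = -20396/(-23829 - 7) = -20396/(-23836) = -20396*(-1/23836) = 5099/5959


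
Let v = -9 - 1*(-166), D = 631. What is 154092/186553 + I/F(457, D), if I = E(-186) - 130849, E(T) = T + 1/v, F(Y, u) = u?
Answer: -3822595041018/18481246051 ≈ -206.84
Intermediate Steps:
v = 157 (v = -9 + 166 = 157)
E(T) = 1/157 + T (E(T) = T + 1/157 = 1/157 + T)
I = -20572494/157 (I = (1/157 - 186) - 130849 = -29201/157 - 130849 = -20572494/157 ≈ -1.3104e+5)
154092/186553 + I/F(457, D) = 154092/186553 - 20572494/157/631 = 154092*(1/186553) - 20572494/157*1/631 = 154092/186553 - 20572494/99067 = -3822595041018/18481246051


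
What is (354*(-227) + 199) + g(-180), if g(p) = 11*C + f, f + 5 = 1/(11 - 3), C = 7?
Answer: -640695/8 ≈ -80087.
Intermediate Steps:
f = -39/8 (f = -5 + 1/(11 - 3) = -5 + 1/8 = -5 + ⅛ = -39/8 ≈ -4.8750)
g(p) = 577/8 (g(p) = 11*7 - 39/8 = 77 - 39/8 = 577/8)
(354*(-227) + 199) + g(-180) = (354*(-227) + 199) + 577/8 = (-80358 + 199) + 577/8 = -80159 + 577/8 = -640695/8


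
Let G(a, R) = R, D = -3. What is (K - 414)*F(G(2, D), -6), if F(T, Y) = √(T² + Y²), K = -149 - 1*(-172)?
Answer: -1173*√5 ≈ -2622.9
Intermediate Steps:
K = 23 (K = -149 + 172 = 23)
(K - 414)*F(G(2, D), -6) = (23 - 414)*√((-3)² + (-6)²) = -391*√(9 + 36) = -1173*√5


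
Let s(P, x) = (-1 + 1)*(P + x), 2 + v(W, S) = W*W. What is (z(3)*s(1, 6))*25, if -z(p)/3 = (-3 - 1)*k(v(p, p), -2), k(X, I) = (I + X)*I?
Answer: 0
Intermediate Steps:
v(W, S) = -2 + W² (v(W, S) = -2 + W*W = -2 + W²)
k(X, I) = I*(I + X)
s(P, x) = 0 (s(P, x) = 0*(P + x) = 0)
z(p) = 96 - 24*p² (z(p) = -3*(-3 - 1)*(-2*(-2 + (-2 + p²))) = -(-12)*(-2*(-4 + p²)) = -(-12)*(8 - 2*p²) = -3*(-32 + 8*p²) = 96 - 24*p²)
(z(3)*s(1, 6))*25 = ((96 - 24*3²)*0)*25 = ((96 - 24*9)*0)*25 = ((96 - 216)*0)*25 = -120*0*25 = 0*25 = 0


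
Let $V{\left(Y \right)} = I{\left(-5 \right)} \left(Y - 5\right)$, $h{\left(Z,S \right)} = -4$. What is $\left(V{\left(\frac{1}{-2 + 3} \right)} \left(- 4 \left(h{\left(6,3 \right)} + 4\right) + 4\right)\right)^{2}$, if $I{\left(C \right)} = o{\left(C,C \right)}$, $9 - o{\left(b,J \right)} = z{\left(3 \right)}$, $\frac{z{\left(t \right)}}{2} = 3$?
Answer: $2304$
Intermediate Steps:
$z{\left(t \right)} = 6$ ($z{\left(t \right)} = 2 \cdot 3 = 6$)
$o{\left(b,J \right)} = 3$ ($o{\left(b,J \right)} = 9 - 6 = 3$)
$I{\left(C \right)} = 3$
$V{\left(Y \right)} = -15 + 3 Y$ ($V{\left(Y \right)} = 3 \left(Y - 5\right) = 3 \left(-5 + Y\right) = -15 + 3 Y$)
$\left(V{\left(\frac{1}{-2 + 3} \right)} \left(- 4 \left(h{\left(6,3 \right)} + 4\right) + 4\right)\right)^{2} = \left(\left(-15 + \frac{3}{-2 + 3}\right) \left(- 4 \left(-4 + 4\right) + 4\right)\right)^{2} = \left(\left(-15 + \frac{3}{1}\right) \left(\left(-4\right) 0 + 4\right)\right)^{2} = \left(\left(-15 + 3 \cdot 1\right) \left(0 + 4\right)\right)^{2} = \left(\left(-15 + 3\right) 4\right)^{2} = \left(\left(-12\right) 4\right)^{2} = \left(-48\right)^{2} = 2304$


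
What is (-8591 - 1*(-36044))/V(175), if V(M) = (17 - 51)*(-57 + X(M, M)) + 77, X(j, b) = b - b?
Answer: 27453/2015 ≈ 13.624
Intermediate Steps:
X(j, b) = 0
V(M) = 2015 (V(M) = (17 - 51)*(-57 + 0) + 77 = -34*(-57) + 77 = 1938 + 77 = 2015)
(-8591 - 1*(-36044))/V(175) = (-8591 - 1*(-36044))/2015 = (-8591 + 36044)*(1/2015) = 27453*(1/2015) = 27453/2015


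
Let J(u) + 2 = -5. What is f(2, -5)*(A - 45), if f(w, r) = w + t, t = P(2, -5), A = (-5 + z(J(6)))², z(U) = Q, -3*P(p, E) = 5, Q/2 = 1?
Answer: -12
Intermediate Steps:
Q = 2 (Q = 2*1 = 2)
P(p, E) = -5/3 (P(p, E) = -⅓*5 = -5/3)
J(u) = -7 (J(u) = -2 - 5 = -7)
z(U) = 2
A = 9 (A = (-5 + 2)² = (-3)² = 9)
t = -5/3 ≈ -1.6667
f(w, r) = -5/3 + w (f(w, r) = w - 5/3 = -5/3 + w)
f(2, -5)*(A - 45) = (-5/3 + 2)*(9 - 45) = (⅓)*(-36) = -12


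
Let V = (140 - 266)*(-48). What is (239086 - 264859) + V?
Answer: -19725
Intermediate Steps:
V = 6048 (V = -126*(-48) = 6048)
(239086 - 264859) + V = (239086 - 264859) + 6048 = -25773 + 6048 = -19725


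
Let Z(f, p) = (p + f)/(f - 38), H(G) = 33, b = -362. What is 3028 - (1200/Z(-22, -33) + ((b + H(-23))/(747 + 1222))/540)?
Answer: 1827647609/1063260 ≈ 1718.9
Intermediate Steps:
Z(f, p) = (f + p)/(-38 + f)
3028 - (1200/Z(-22, -33) + ((b + H(-23))/(747 + 1222))/540) = 3028 - (1200/(((-22 - 33)/(-38 - 22))) + ((-362 + 33)/(747 + 1222))/540) = 3028 - (1200/((-55/(-60))) - 329/1969*(1/540)) = 3028 - (1200/((-1/60*(-55))) - 329*1/1969*(1/540)) = 3028 - (1200/(11/12) - 329/1969*1/540) = 3028 - (1200*(12/11) - 329/1063260) = 3028 - (14400/11 - 329/1063260) = 3028 - 1*1391903671/1063260 = 3028 - 1391903671/1063260 = 1827647609/1063260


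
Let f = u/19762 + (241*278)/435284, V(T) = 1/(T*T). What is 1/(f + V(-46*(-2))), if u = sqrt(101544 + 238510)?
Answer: 311183848587278742741136/46174470159766439300145 - 102226568138741621888*sqrt(340054)/46174470159766439300145 ≈ 5.4483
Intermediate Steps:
u = sqrt(340054) ≈ 583.14
V(T) = T**(-2) (V(T) = 1/(T**2) = T**(-2))
f = 33499/217642 + sqrt(340054)/19762 (f = sqrt(340054)/19762 + (241*278)/435284 = sqrt(340054)*(1/19762) + 66998*(1/435284) = sqrt(340054)/19762 + 33499/217642 = 33499/217642 + sqrt(340054)/19762 ≈ 0.18343)
1/(f + V(-46*(-2))) = 1/((33499/217642 + sqrt(340054)/19762) + (-46*(-2))**(-2)) = 1/((33499/217642 + sqrt(340054)/19762) + 92**(-2)) = 1/((33499/217642 + sqrt(340054)/19762) + 1/8464) = 1/(141876589/921060944 + sqrt(340054)/19762)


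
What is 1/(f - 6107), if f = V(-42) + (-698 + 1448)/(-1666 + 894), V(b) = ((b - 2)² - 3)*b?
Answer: -386/33695473 ≈ -1.1456e-5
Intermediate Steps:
V(b) = b*(-3 + (-2 + b)²) (V(b) = ((-2 + b)² - 3)*b = (-3 + (-2 + b)²)*b = b*(-3 + (-2 + b)²))
f = -31338171/386 (f = -42*(-3 + (-2 - 42)²) + (-698 + 1448)/(-1666 + 894) = -42*(-3 + (-44)²) + 750/(-772) = -42*(-3 + 1936) + 750*(-1/772) = -42*1933 - 375/386 = -81186 - 375/386 = -31338171/386 ≈ -81187.)
1/(f - 6107) = 1/(-31338171/386 - 6107) = 1/(-33695473/386) = -386/33695473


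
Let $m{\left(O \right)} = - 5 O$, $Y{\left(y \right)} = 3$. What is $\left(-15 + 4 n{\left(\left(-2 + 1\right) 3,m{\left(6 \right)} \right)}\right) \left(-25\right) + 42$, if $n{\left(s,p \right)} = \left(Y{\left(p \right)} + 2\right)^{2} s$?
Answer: $7917$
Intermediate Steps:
$n{\left(s,p \right)} = 25 s$ ($n{\left(s,p \right)} = \left(3 + 2\right)^{2} s = 5^{2} s = 25 s$)
$\left(-15 + 4 n{\left(\left(-2 + 1\right) 3,m{\left(6 \right)} \right)}\right) \left(-25\right) + 42 = \left(-15 + 4 \cdot 25 \left(-2 + 1\right) 3\right) \left(-25\right) + 42 = \left(-15 + 4 \cdot 25 \left(\left(-1\right) 3\right)\right) \left(-25\right) + 42 = \left(-15 + 4 \cdot 25 \left(-3\right)\right) \left(-25\right) + 42 = \left(-15 + 4 \left(-75\right)\right) \left(-25\right) + 42 = \left(-15 - 300\right) \left(-25\right) + 42 = \left(-315\right) \left(-25\right) + 42 = 7875 + 42 = 7917$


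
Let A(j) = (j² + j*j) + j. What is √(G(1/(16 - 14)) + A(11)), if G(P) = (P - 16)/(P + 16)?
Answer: √274494/33 ≈ 15.876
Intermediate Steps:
G(P) = (-16 + P)/(16 + P)
A(j) = j + 2*j² (A(j) = (j² + j²) + j = 2*j² + j = j + 2*j²)
√(G(1/(16 - 14)) + A(11)) = √((-16 + 1/(16 - 14))/(16 + 1/(16 - 14)) + 11*(1 + 2*11)) = √((-16 + 1/2)/(16 + 1/2) + 11*(1 + 22)) = √((-16 + ½)/(16 + ½) + 11*23) = √(-31/2/(33/2) + 253) = √((2/33)*(-31/2) + 253) = √(-31/33 + 253) = √(8318/33) = √274494/33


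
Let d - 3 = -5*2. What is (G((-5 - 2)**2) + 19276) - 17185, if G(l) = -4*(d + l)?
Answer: 1923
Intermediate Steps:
d = -7 (d = 3 - 5*2 = 3 - 10 = -7)
G(l) = 28 - 4*l (G(l) = -4*(-7 + l) = 28 - 4*l)
(G((-5 - 2)**2) + 19276) - 17185 = ((28 - 4*(-5 - 2)**2) + 19276) - 17185 = ((28 - 4*(-7)**2) + 19276) - 17185 = ((28 - 4*49) + 19276) - 17185 = ((28 - 196) + 19276) - 17185 = (-168 + 19276) - 17185 = 19108 - 17185 = 1923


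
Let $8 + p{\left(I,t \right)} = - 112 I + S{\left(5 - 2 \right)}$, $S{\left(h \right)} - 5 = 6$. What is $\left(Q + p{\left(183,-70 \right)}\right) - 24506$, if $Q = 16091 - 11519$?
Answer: $-40427$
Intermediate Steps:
$S{\left(h \right)} = 11$ ($S{\left(h \right)} = 5 + 6 = 11$)
$Q = 4572$ ($Q = 16091 - 11519 = 4572$)
$p{\left(I,t \right)} = 3 - 112 I$ ($p{\left(I,t \right)} = -8 - \left(-11 + 112 I\right) = 3 - 112 I$)
$\left(Q + p{\left(183,-70 \right)}\right) - 24506 = \left(4572 + \left(3 - 20496\right)\right) - 24506 = \left(4572 - 20493\right) - 24506 = -15921 - 24506 = -40427$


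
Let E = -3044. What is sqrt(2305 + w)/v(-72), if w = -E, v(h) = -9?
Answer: -sqrt(5349)/9 ≈ -8.1263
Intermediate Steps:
w = 3044 (w = -1*(-3044) = 3044)
sqrt(2305 + w)/v(-72) = sqrt(2305 + 3044)/(-9) = sqrt(5349)*(-1/9) = -sqrt(5349)/9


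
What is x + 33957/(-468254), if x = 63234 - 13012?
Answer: 23516618431/468254 ≈ 50222.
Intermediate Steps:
x = 50222
x + 33957/(-468254) = 50222 + 33957/(-468254) = 50222 + 33957*(-1/468254) = 50222 - 33957/468254 = 23516618431/468254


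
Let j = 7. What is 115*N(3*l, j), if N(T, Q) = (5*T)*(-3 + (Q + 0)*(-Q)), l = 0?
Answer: 0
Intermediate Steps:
N(T, Q) = 5*T*(-3 - Q**2) (N(T, Q) = (5*T)*(-3 + Q*(-Q)) = (5*T)*(-3 - Q**2) = 5*T*(-3 - Q**2))
115*N(3*l, j) = 115*(-5*3*0*(3 + 7**2)) = 115*(-5*0*(3 + 49)) = 115*(-5*0*52) = 115*0 = 0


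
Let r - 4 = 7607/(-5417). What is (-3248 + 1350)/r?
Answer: -10281466/14061 ≈ -731.20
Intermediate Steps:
r = 14061/5417 (r = 4 + 7607/(-5417) = 4 + 7607*(-1/5417) = 4 - 7607/5417 = 14061/5417 ≈ 2.5957)
(-3248 + 1350)/r = (-3248 + 1350)/(14061/5417) = -1898*5417/14061 = -10281466/14061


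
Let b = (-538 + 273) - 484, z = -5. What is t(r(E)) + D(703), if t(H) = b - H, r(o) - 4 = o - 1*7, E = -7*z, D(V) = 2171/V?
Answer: -546872/703 ≈ -777.91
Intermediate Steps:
b = -749 (b = -265 - 484 = -749)
E = 35 (E = -7*(-5) = 35)
r(o) = -3 + o (r(o) = 4 + (o - 1*7) = 4 + (o - 7) = 4 + (-7 + o) = -3 + o)
t(H) = -749 - H
t(r(E)) + D(703) = (-749 - (-3 + 35)) + 2171/703 = (-749 - 1*32) + 2171*(1/703) = (-749 - 32) + 2171/703 = -781 + 2171/703 = -546872/703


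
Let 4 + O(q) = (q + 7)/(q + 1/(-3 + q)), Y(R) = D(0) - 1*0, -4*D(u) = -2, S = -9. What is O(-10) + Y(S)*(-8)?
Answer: -1009/131 ≈ -7.7023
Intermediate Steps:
D(u) = ½ (D(u) = -¼*(-2) = ½)
Y(R) = ½ (Y(R) = ½ - 1*0 = ½ + 0 = ½)
O(q) = -4 + (7 + q)/(q + 1/(-3 + q)) (O(q) = -4 + (q + 7)/(q + 1/(-3 + q)) = -4 + (7 + q)/(q + 1/(-3 + q)))
O(-10) + Y(S)*(-8) = (-25 - 3*(-10)² + 16*(-10))/(1 + (-10)² - 3*(-10)) + (½)*(-8) = (-25 - 3*100 - 160)/(1 + 100 + 30) - 4 = (-25 - 300 - 160)/131 - 4 = (1/131)*(-485) - 4 = -485/131 - 4 = -1009/131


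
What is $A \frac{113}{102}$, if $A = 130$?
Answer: $\frac{7345}{51} \approx 144.02$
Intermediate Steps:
$A \frac{113}{102} = 130 \cdot \frac{113}{102} = \frac{7345}{51}$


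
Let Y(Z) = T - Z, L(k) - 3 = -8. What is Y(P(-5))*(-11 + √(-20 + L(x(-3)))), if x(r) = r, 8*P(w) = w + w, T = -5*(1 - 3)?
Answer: -495/4 + 225*I/4 ≈ -123.75 + 56.25*I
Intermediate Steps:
T = 10 (T = -5*(-2) = 10)
P(w) = w/4 (P(w) = (w + w)/8 = (2*w)/8 = w/4)
L(k) = -5 (L(k) = 3 - 8 = -5)
Y(Z) = 10 - Z
Y(P(-5))*(-11 + √(-20 + L(x(-3)))) = (10 - (-5)/4)*(-11 + √(-20 - 5)) = (10 - 1*(-5/4))*(-11 + √(-25)) = (10 + 5/4)*(-11 + 5*I) = 45*(-11 + 5*I)/4 = -495/4 + 225*I/4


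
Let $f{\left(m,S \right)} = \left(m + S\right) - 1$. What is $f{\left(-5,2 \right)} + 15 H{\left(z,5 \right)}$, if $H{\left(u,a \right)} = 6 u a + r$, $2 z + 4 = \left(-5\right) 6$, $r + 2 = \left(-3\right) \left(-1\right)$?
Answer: $-7639$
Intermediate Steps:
$r = 1$ ($r = -2 - -3 = -2 + 3 = 1$)
$f{\left(m,S \right)} = -1 + S + m$ ($f{\left(m,S \right)} = \left(S + m\right) - 1 = -1 + S + m$)
$z = -17$ ($z = -2 + \frac{\left(-5\right) 6}{2} = -2 + \frac{1}{2} \left(-30\right) = -2 - 15 = -17$)
$H{\left(u,a \right)} = 1 + 6 a u$ ($H{\left(u,a \right)} = 6 u a + 1 = 6 a u + 1 = 1 + 6 a u$)
$f{\left(-5,2 \right)} + 15 H{\left(z,5 \right)} = \left(-1 + 2 - 5\right) + 15 \left(1 + 6 \cdot 5 \left(-17\right)\right) = -4 + 15 \left(1 - 510\right) = -4 + 15 \left(-509\right) = -4 - 7635 = -7639$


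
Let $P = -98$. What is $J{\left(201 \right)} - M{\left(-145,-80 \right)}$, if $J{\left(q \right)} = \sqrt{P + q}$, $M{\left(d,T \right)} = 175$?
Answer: $-175 + \sqrt{103} \approx -164.85$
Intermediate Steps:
$J{\left(q \right)} = \sqrt{-98 + q}$
$J{\left(201 \right)} - M{\left(-145,-80 \right)} = \sqrt{-98 + 201} - 175 = \sqrt{103} - 175 = -175 + \sqrt{103}$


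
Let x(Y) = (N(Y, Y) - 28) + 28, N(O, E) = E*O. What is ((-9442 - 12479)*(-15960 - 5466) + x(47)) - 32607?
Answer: 469648948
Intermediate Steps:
x(Y) = Y**2 (x(Y) = (Y*Y - 28) + 28 = (Y**2 - 28) + 28 = (-28 + Y**2) + 28 = Y**2)
((-9442 - 12479)*(-15960 - 5466) + x(47)) - 32607 = ((-9442 - 12479)*(-15960 - 5466) + 47**2) - 32607 = (-21921*(-21426) + 2209) - 32607 = (469679346 + 2209) - 32607 = 469681555 - 32607 = 469648948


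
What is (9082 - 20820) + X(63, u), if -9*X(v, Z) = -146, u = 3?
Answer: -105496/9 ≈ -11722.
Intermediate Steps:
X(v, Z) = 146/9 (X(v, Z) = -1/9*(-146) = 146/9)
(9082 - 20820) + X(63, u) = (9082 - 20820) + 146/9 = -11738 + 146/9 = -105496/9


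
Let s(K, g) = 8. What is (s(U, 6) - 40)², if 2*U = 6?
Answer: 1024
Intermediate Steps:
U = 3 (U = (½)*6 = 3)
(s(U, 6) - 40)² = (8 - 40)² = (-32)² = 1024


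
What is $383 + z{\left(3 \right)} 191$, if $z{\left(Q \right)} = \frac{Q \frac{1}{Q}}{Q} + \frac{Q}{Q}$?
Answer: $\frac{1913}{3} \approx 637.67$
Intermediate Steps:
$z{\left(Q \right)} = 1 + \frac{1}{Q}$ ($z{\left(Q \right)} = 1 \frac{1}{Q} + 1 = \frac{1}{Q} + 1 = 1 + \frac{1}{Q}$)
$383 + z{\left(3 \right)} 191 = 383 + \frac{1 + 3}{3} \cdot 191 = 383 + \frac{1}{3} \cdot 4 \cdot 191 = 383 + \frac{4}{3} \cdot 191 = 383 + \frac{764}{3} = \frac{1913}{3}$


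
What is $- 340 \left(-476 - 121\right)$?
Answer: $202980$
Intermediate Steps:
$- 340 \left(-476 - 121\right) = \left(-340\right) \left(-597\right) = 202980$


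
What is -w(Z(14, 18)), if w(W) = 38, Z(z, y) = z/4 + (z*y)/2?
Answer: -38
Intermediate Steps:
Z(z, y) = z/4 + y*z/2 (Z(z, y) = z*(¼) + (y*z)*(½) = z/4 + y*z/2)
-w(Z(14, 18)) = -1*38 = -38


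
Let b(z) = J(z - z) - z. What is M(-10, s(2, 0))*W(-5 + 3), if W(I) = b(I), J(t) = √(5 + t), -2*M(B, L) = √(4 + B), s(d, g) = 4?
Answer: I*√6*(-2 - √5)/2 ≈ -5.1881*I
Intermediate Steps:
M(B, L) = -√(4 + B)/2
b(z) = √5 - z (b(z) = √(5 + (z - z)) - z = √(5 + 0) - z = √5 - z)
W(I) = √5 - I
M(-10, s(2, 0))*W(-5 + 3) = (-√(4 - 10)/2)*(√5 - (-5 + 3)) = (-I*√6/2)*(√5 - 1*(-2)) = (-I*√6/2)*(√5 + 2) = (-I*√6/2)*(2 + √5) = -I*√6*(2 + √5)/2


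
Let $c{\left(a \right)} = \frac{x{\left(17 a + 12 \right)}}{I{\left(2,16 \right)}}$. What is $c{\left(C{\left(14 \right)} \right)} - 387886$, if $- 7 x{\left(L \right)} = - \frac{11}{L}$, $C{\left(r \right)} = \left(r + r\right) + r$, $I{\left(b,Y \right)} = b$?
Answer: $- \frac{358406663}{924} \approx -3.8789 \cdot 10^{5}$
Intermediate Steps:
$C{\left(r \right)} = 3 r$ ($C{\left(r \right)} = 2 r + r = 3 r$)
$x{\left(L \right)} = \frac{11}{7 L}$ ($x{\left(L \right)} = - \frac{\left(-11\right) \frac{1}{L}}{7} = \frac{11}{7 L}$)
$c{\left(a \right)} = \frac{11}{14 \left(12 + 17 a\right)}$ ($c{\left(a \right)} = \frac{\frac{11}{7} \frac{1}{17 a + 12}}{2} = \frac{11}{7 \left(12 + 17 a\right)} \frac{1}{2} = \frac{11}{14 \left(12 + 17 a\right)}$)
$c{\left(C{\left(14 \right)} \right)} - 387886 = \frac{11}{14 \left(12 + 17 \cdot 3 \cdot 14\right)} - 387886 = \frac{11}{14 \left(12 + 17 \cdot 42\right)} - 387886 = \frac{11}{14 \left(12 + 714\right)} - 387886 = \frac{11}{14 \cdot 726} - 387886 = \frac{11}{14} \cdot \frac{1}{726} - 387886 = \frac{1}{924} - 387886 = - \frac{358406663}{924}$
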